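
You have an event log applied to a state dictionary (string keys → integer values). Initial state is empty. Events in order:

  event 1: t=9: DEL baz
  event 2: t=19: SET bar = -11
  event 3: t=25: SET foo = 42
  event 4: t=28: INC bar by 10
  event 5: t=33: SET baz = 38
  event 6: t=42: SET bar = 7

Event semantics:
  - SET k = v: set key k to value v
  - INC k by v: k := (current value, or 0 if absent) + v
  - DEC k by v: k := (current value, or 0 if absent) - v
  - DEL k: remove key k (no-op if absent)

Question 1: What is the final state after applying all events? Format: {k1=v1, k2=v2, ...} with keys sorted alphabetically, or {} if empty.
  after event 1 (t=9: DEL baz): {}
  after event 2 (t=19: SET bar = -11): {bar=-11}
  after event 3 (t=25: SET foo = 42): {bar=-11, foo=42}
  after event 4 (t=28: INC bar by 10): {bar=-1, foo=42}
  after event 5 (t=33: SET baz = 38): {bar=-1, baz=38, foo=42}
  after event 6 (t=42: SET bar = 7): {bar=7, baz=38, foo=42}

Answer: {bar=7, baz=38, foo=42}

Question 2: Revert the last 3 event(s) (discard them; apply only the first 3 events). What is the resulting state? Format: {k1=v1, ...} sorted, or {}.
Keep first 3 events (discard last 3):
  after event 1 (t=9: DEL baz): {}
  after event 2 (t=19: SET bar = -11): {bar=-11}
  after event 3 (t=25: SET foo = 42): {bar=-11, foo=42}

Answer: {bar=-11, foo=42}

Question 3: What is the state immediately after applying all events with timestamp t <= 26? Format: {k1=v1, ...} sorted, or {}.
Answer: {bar=-11, foo=42}

Derivation:
Apply events with t <= 26 (3 events):
  after event 1 (t=9: DEL baz): {}
  after event 2 (t=19: SET bar = -11): {bar=-11}
  after event 3 (t=25: SET foo = 42): {bar=-11, foo=42}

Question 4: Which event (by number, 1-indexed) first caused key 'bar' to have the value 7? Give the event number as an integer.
Answer: 6

Derivation:
Looking for first event where bar becomes 7:
  event 2: bar = -11
  event 3: bar = -11
  event 4: bar = -1
  event 5: bar = -1
  event 6: bar -1 -> 7  <-- first match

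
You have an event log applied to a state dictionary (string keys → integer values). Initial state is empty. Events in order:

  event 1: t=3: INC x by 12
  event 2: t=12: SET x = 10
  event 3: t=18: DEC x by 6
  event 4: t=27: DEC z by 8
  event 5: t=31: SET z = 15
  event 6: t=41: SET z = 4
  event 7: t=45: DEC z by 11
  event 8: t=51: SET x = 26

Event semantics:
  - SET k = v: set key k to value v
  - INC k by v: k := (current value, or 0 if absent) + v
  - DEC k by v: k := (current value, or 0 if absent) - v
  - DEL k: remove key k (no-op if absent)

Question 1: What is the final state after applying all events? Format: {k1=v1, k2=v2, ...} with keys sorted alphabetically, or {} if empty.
Answer: {x=26, z=-7}

Derivation:
  after event 1 (t=3: INC x by 12): {x=12}
  after event 2 (t=12: SET x = 10): {x=10}
  after event 3 (t=18: DEC x by 6): {x=4}
  after event 4 (t=27: DEC z by 8): {x=4, z=-8}
  after event 5 (t=31: SET z = 15): {x=4, z=15}
  after event 6 (t=41: SET z = 4): {x=4, z=4}
  after event 7 (t=45: DEC z by 11): {x=4, z=-7}
  after event 8 (t=51: SET x = 26): {x=26, z=-7}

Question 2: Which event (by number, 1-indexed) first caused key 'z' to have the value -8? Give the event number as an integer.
Looking for first event where z becomes -8:
  event 4: z (absent) -> -8  <-- first match

Answer: 4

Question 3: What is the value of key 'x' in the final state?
Answer: 26

Derivation:
Track key 'x' through all 8 events:
  event 1 (t=3: INC x by 12): x (absent) -> 12
  event 2 (t=12: SET x = 10): x 12 -> 10
  event 3 (t=18: DEC x by 6): x 10 -> 4
  event 4 (t=27: DEC z by 8): x unchanged
  event 5 (t=31: SET z = 15): x unchanged
  event 6 (t=41: SET z = 4): x unchanged
  event 7 (t=45: DEC z by 11): x unchanged
  event 8 (t=51: SET x = 26): x 4 -> 26
Final: x = 26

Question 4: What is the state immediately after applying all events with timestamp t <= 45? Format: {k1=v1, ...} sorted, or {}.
Answer: {x=4, z=-7}

Derivation:
Apply events with t <= 45 (7 events):
  after event 1 (t=3: INC x by 12): {x=12}
  after event 2 (t=12: SET x = 10): {x=10}
  after event 3 (t=18: DEC x by 6): {x=4}
  after event 4 (t=27: DEC z by 8): {x=4, z=-8}
  after event 5 (t=31: SET z = 15): {x=4, z=15}
  after event 6 (t=41: SET z = 4): {x=4, z=4}
  after event 7 (t=45: DEC z by 11): {x=4, z=-7}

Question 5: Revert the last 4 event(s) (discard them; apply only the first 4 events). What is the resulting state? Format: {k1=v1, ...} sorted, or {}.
Answer: {x=4, z=-8}

Derivation:
Keep first 4 events (discard last 4):
  after event 1 (t=3: INC x by 12): {x=12}
  after event 2 (t=12: SET x = 10): {x=10}
  after event 3 (t=18: DEC x by 6): {x=4}
  after event 4 (t=27: DEC z by 8): {x=4, z=-8}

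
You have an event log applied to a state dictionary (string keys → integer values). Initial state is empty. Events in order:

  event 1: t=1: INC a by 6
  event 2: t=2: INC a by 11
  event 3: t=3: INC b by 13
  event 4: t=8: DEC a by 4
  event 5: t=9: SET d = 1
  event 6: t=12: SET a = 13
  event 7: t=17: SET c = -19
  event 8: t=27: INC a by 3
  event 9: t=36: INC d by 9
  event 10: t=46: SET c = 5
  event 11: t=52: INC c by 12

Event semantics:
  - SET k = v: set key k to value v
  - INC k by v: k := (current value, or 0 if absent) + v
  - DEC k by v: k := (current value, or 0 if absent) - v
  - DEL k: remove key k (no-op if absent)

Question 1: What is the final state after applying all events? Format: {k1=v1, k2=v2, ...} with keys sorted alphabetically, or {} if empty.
  after event 1 (t=1: INC a by 6): {a=6}
  after event 2 (t=2: INC a by 11): {a=17}
  after event 3 (t=3: INC b by 13): {a=17, b=13}
  after event 4 (t=8: DEC a by 4): {a=13, b=13}
  after event 5 (t=9: SET d = 1): {a=13, b=13, d=1}
  after event 6 (t=12: SET a = 13): {a=13, b=13, d=1}
  after event 7 (t=17: SET c = -19): {a=13, b=13, c=-19, d=1}
  after event 8 (t=27: INC a by 3): {a=16, b=13, c=-19, d=1}
  after event 9 (t=36: INC d by 9): {a=16, b=13, c=-19, d=10}
  after event 10 (t=46: SET c = 5): {a=16, b=13, c=5, d=10}
  after event 11 (t=52: INC c by 12): {a=16, b=13, c=17, d=10}

Answer: {a=16, b=13, c=17, d=10}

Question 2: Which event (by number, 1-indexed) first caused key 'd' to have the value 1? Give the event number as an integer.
Looking for first event where d becomes 1:
  event 5: d (absent) -> 1  <-- first match

Answer: 5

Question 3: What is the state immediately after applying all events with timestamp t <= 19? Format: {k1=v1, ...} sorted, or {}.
Apply events with t <= 19 (7 events):
  after event 1 (t=1: INC a by 6): {a=6}
  after event 2 (t=2: INC a by 11): {a=17}
  after event 3 (t=3: INC b by 13): {a=17, b=13}
  after event 4 (t=8: DEC a by 4): {a=13, b=13}
  after event 5 (t=9: SET d = 1): {a=13, b=13, d=1}
  after event 6 (t=12: SET a = 13): {a=13, b=13, d=1}
  after event 7 (t=17: SET c = -19): {a=13, b=13, c=-19, d=1}

Answer: {a=13, b=13, c=-19, d=1}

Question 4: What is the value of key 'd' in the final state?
Answer: 10

Derivation:
Track key 'd' through all 11 events:
  event 1 (t=1: INC a by 6): d unchanged
  event 2 (t=2: INC a by 11): d unchanged
  event 3 (t=3: INC b by 13): d unchanged
  event 4 (t=8: DEC a by 4): d unchanged
  event 5 (t=9: SET d = 1): d (absent) -> 1
  event 6 (t=12: SET a = 13): d unchanged
  event 7 (t=17: SET c = -19): d unchanged
  event 8 (t=27: INC a by 3): d unchanged
  event 9 (t=36: INC d by 9): d 1 -> 10
  event 10 (t=46: SET c = 5): d unchanged
  event 11 (t=52: INC c by 12): d unchanged
Final: d = 10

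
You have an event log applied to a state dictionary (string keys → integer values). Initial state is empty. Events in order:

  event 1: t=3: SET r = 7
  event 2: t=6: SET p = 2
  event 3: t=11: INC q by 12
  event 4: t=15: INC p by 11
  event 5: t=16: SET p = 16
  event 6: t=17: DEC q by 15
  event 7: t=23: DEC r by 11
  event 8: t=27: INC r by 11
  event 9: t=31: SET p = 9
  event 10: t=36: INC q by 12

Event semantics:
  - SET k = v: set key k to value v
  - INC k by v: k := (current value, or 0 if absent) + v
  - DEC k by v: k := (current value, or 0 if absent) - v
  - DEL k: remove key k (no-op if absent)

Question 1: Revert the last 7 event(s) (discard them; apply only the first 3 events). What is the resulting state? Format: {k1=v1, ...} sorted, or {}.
Keep first 3 events (discard last 7):
  after event 1 (t=3: SET r = 7): {r=7}
  after event 2 (t=6: SET p = 2): {p=2, r=7}
  after event 3 (t=11: INC q by 12): {p=2, q=12, r=7}

Answer: {p=2, q=12, r=7}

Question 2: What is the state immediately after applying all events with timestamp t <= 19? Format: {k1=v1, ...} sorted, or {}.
Answer: {p=16, q=-3, r=7}

Derivation:
Apply events with t <= 19 (6 events):
  after event 1 (t=3: SET r = 7): {r=7}
  after event 2 (t=6: SET p = 2): {p=2, r=7}
  after event 3 (t=11: INC q by 12): {p=2, q=12, r=7}
  after event 4 (t=15: INC p by 11): {p=13, q=12, r=7}
  after event 5 (t=16: SET p = 16): {p=16, q=12, r=7}
  after event 6 (t=17: DEC q by 15): {p=16, q=-3, r=7}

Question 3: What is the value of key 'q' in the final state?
Answer: 9

Derivation:
Track key 'q' through all 10 events:
  event 1 (t=3: SET r = 7): q unchanged
  event 2 (t=6: SET p = 2): q unchanged
  event 3 (t=11: INC q by 12): q (absent) -> 12
  event 4 (t=15: INC p by 11): q unchanged
  event 5 (t=16: SET p = 16): q unchanged
  event 6 (t=17: DEC q by 15): q 12 -> -3
  event 7 (t=23: DEC r by 11): q unchanged
  event 8 (t=27: INC r by 11): q unchanged
  event 9 (t=31: SET p = 9): q unchanged
  event 10 (t=36: INC q by 12): q -3 -> 9
Final: q = 9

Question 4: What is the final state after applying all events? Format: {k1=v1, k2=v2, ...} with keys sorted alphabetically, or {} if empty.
  after event 1 (t=3: SET r = 7): {r=7}
  after event 2 (t=6: SET p = 2): {p=2, r=7}
  after event 3 (t=11: INC q by 12): {p=2, q=12, r=7}
  after event 4 (t=15: INC p by 11): {p=13, q=12, r=7}
  after event 5 (t=16: SET p = 16): {p=16, q=12, r=7}
  after event 6 (t=17: DEC q by 15): {p=16, q=-3, r=7}
  after event 7 (t=23: DEC r by 11): {p=16, q=-3, r=-4}
  after event 8 (t=27: INC r by 11): {p=16, q=-3, r=7}
  after event 9 (t=31: SET p = 9): {p=9, q=-3, r=7}
  after event 10 (t=36: INC q by 12): {p=9, q=9, r=7}

Answer: {p=9, q=9, r=7}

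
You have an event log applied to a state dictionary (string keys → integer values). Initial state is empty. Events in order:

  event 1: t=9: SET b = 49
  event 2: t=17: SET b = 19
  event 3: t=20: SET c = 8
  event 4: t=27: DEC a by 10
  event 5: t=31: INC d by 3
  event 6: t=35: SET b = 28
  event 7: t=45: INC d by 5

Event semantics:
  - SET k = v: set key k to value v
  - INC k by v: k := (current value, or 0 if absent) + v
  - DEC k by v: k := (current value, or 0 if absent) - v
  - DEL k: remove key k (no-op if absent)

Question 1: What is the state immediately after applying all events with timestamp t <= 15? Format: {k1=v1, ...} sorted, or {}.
Apply events with t <= 15 (1 events):
  after event 1 (t=9: SET b = 49): {b=49}

Answer: {b=49}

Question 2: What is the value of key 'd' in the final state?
Answer: 8

Derivation:
Track key 'd' through all 7 events:
  event 1 (t=9: SET b = 49): d unchanged
  event 2 (t=17: SET b = 19): d unchanged
  event 3 (t=20: SET c = 8): d unchanged
  event 4 (t=27: DEC a by 10): d unchanged
  event 5 (t=31: INC d by 3): d (absent) -> 3
  event 6 (t=35: SET b = 28): d unchanged
  event 7 (t=45: INC d by 5): d 3 -> 8
Final: d = 8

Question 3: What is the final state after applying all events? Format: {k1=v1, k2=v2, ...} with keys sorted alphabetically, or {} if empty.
Answer: {a=-10, b=28, c=8, d=8}

Derivation:
  after event 1 (t=9: SET b = 49): {b=49}
  after event 2 (t=17: SET b = 19): {b=19}
  after event 3 (t=20: SET c = 8): {b=19, c=8}
  after event 4 (t=27: DEC a by 10): {a=-10, b=19, c=8}
  after event 5 (t=31: INC d by 3): {a=-10, b=19, c=8, d=3}
  after event 6 (t=35: SET b = 28): {a=-10, b=28, c=8, d=3}
  after event 7 (t=45: INC d by 5): {a=-10, b=28, c=8, d=8}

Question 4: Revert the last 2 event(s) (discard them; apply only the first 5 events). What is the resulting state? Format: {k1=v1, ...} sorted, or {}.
Keep first 5 events (discard last 2):
  after event 1 (t=9: SET b = 49): {b=49}
  after event 2 (t=17: SET b = 19): {b=19}
  after event 3 (t=20: SET c = 8): {b=19, c=8}
  after event 4 (t=27: DEC a by 10): {a=-10, b=19, c=8}
  after event 5 (t=31: INC d by 3): {a=-10, b=19, c=8, d=3}

Answer: {a=-10, b=19, c=8, d=3}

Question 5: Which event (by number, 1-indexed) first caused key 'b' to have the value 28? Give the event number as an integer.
Answer: 6

Derivation:
Looking for first event where b becomes 28:
  event 1: b = 49
  event 2: b = 19
  event 3: b = 19
  event 4: b = 19
  event 5: b = 19
  event 6: b 19 -> 28  <-- first match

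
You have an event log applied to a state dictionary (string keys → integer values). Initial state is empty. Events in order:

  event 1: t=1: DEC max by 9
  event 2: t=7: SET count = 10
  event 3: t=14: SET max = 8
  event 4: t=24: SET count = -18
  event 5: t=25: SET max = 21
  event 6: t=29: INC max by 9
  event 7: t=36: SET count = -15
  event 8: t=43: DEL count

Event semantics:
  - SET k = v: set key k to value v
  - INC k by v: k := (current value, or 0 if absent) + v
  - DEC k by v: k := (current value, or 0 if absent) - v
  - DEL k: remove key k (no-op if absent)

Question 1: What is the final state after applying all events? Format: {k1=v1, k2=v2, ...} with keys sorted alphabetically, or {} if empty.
Answer: {max=30}

Derivation:
  after event 1 (t=1: DEC max by 9): {max=-9}
  after event 2 (t=7: SET count = 10): {count=10, max=-9}
  after event 3 (t=14: SET max = 8): {count=10, max=8}
  after event 4 (t=24: SET count = -18): {count=-18, max=8}
  after event 5 (t=25: SET max = 21): {count=-18, max=21}
  after event 6 (t=29: INC max by 9): {count=-18, max=30}
  after event 7 (t=36: SET count = -15): {count=-15, max=30}
  after event 8 (t=43: DEL count): {max=30}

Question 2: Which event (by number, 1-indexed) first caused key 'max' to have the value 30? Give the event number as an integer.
Looking for first event where max becomes 30:
  event 1: max = -9
  event 2: max = -9
  event 3: max = 8
  event 4: max = 8
  event 5: max = 21
  event 6: max 21 -> 30  <-- first match

Answer: 6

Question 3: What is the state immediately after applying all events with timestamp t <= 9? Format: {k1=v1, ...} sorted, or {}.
Apply events with t <= 9 (2 events):
  after event 1 (t=1: DEC max by 9): {max=-9}
  after event 2 (t=7: SET count = 10): {count=10, max=-9}

Answer: {count=10, max=-9}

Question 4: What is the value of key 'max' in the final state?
Track key 'max' through all 8 events:
  event 1 (t=1: DEC max by 9): max (absent) -> -9
  event 2 (t=7: SET count = 10): max unchanged
  event 3 (t=14: SET max = 8): max -9 -> 8
  event 4 (t=24: SET count = -18): max unchanged
  event 5 (t=25: SET max = 21): max 8 -> 21
  event 6 (t=29: INC max by 9): max 21 -> 30
  event 7 (t=36: SET count = -15): max unchanged
  event 8 (t=43: DEL count): max unchanged
Final: max = 30

Answer: 30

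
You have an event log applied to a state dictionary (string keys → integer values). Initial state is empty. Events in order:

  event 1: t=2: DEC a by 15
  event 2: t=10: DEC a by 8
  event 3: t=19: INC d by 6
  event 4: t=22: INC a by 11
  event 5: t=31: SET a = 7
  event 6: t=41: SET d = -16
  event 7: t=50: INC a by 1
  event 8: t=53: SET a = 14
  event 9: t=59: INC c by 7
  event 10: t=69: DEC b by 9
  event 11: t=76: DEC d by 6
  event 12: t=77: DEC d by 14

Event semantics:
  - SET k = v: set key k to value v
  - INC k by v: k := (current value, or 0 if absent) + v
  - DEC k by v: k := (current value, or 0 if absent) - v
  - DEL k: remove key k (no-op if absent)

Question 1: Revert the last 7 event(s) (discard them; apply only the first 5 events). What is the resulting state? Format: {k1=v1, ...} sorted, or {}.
Keep first 5 events (discard last 7):
  after event 1 (t=2: DEC a by 15): {a=-15}
  after event 2 (t=10: DEC a by 8): {a=-23}
  after event 3 (t=19: INC d by 6): {a=-23, d=6}
  after event 4 (t=22: INC a by 11): {a=-12, d=6}
  after event 5 (t=31: SET a = 7): {a=7, d=6}

Answer: {a=7, d=6}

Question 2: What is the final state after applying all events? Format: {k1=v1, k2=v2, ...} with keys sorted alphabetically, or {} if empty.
  after event 1 (t=2: DEC a by 15): {a=-15}
  after event 2 (t=10: DEC a by 8): {a=-23}
  after event 3 (t=19: INC d by 6): {a=-23, d=6}
  after event 4 (t=22: INC a by 11): {a=-12, d=6}
  after event 5 (t=31: SET a = 7): {a=7, d=6}
  after event 6 (t=41: SET d = -16): {a=7, d=-16}
  after event 7 (t=50: INC a by 1): {a=8, d=-16}
  after event 8 (t=53: SET a = 14): {a=14, d=-16}
  after event 9 (t=59: INC c by 7): {a=14, c=7, d=-16}
  after event 10 (t=69: DEC b by 9): {a=14, b=-9, c=7, d=-16}
  after event 11 (t=76: DEC d by 6): {a=14, b=-9, c=7, d=-22}
  after event 12 (t=77: DEC d by 14): {a=14, b=-9, c=7, d=-36}

Answer: {a=14, b=-9, c=7, d=-36}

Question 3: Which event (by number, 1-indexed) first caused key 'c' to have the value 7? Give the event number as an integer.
Looking for first event where c becomes 7:
  event 9: c (absent) -> 7  <-- first match

Answer: 9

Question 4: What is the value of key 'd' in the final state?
Answer: -36

Derivation:
Track key 'd' through all 12 events:
  event 1 (t=2: DEC a by 15): d unchanged
  event 2 (t=10: DEC a by 8): d unchanged
  event 3 (t=19: INC d by 6): d (absent) -> 6
  event 4 (t=22: INC a by 11): d unchanged
  event 5 (t=31: SET a = 7): d unchanged
  event 6 (t=41: SET d = -16): d 6 -> -16
  event 7 (t=50: INC a by 1): d unchanged
  event 8 (t=53: SET a = 14): d unchanged
  event 9 (t=59: INC c by 7): d unchanged
  event 10 (t=69: DEC b by 9): d unchanged
  event 11 (t=76: DEC d by 6): d -16 -> -22
  event 12 (t=77: DEC d by 14): d -22 -> -36
Final: d = -36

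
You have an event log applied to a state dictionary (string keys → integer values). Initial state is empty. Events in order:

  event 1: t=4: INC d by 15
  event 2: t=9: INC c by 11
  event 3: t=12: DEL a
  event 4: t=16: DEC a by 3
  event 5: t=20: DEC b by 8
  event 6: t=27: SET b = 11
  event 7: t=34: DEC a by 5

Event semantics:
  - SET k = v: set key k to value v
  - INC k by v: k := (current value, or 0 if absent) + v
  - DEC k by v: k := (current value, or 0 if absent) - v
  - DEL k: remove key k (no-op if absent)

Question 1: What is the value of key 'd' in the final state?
Track key 'd' through all 7 events:
  event 1 (t=4: INC d by 15): d (absent) -> 15
  event 2 (t=9: INC c by 11): d unchanged
  event 3 (t=12: DEL a): d unchanged
  event 4 (t=16: DEC a by 3): d unchanged
  event 5 (t=20: DEC b by 8): d unchanged
  event 6 (t=27: SET b = 11): d unchanged
  event 7 (t=34: DEC a by 5): d unchanged
Final: d = 15

Answer: 15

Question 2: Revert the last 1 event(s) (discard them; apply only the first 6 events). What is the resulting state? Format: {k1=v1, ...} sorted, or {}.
Keep first 6 events (discard last 1):
  after event 1 (t=4: INC d by 15): {d=15}
  after event 2 (t=9: INC c by 11): {c=11, d=15}
  after event 3 (t=12: DEL a): {c=11, d=15}
  after event 4 (t=16: DEC a by 3): {a=-3, c=11, d=15}
  after event 5 (t=20: DEC b by 8): {a=-3, b=-8, c=11, d=15}
  after event 6 (t=27: SET b = 11): {a=-3, b=11, c=11, d=15}

Answer: {a=-3, b=11, c=11, d=15}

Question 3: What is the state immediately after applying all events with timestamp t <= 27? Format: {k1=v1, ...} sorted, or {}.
Answer: {a=-3, b=11, c=11, d=15}

Derivation:
Apply events with t <= 27 (6 events):
  after event 1 (t=4: INC d by 15): {d=15}
  after event 2 (t=9: INC c by 11): {c=11, d=15}
  after event 3 (t=12: DEL a): {c=11, d=15}
  after event 4 (t=16: DEC a by 3): {a=-3, c=11, d=15}
  after event 5 (t=20: DEC b by 8): {a=-3, b=-8, c=11, d=15}
  after event 6 (t=27: SET b = 11): {a=-3, b=11, c=11, d=15}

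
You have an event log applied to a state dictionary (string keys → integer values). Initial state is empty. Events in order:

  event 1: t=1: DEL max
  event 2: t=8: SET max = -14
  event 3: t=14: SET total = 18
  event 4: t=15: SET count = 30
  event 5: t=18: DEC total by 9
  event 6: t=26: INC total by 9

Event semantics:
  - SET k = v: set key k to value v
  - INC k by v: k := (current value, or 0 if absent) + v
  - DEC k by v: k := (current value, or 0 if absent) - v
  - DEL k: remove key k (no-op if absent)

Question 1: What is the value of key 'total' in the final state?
Track key 'total' through all 6 events:
  event 1 (t=1: DEL max): total unchanged
  event 2 (t=8: SET max = -14): total unchanged
  event 3 (t=14: SET total = 18): total (absent) -> 18
  event 4 (t=15: SET count = 30): total unchanged
  event 5 (t=18: DEC total by 9): total 18 -> 9
  event 6 (t=26: INC total by 9): total 9 -> 18
Final: total = 18

Answer: 18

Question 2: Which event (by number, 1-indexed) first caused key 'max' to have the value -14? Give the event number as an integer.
Answer: 2

Derivation:
Looking for first event where max becomes -14:
  event 2: max (absent) -> -14  <-- first match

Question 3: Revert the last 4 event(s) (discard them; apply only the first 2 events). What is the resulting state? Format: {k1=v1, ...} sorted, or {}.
Answer: {max=-14}

Derivation:
Keep first 2 events (discard last 4):
  after event 1 (t=1: DEL max): {}
  after event 2 (t=8: SET max = -14): {max=-14}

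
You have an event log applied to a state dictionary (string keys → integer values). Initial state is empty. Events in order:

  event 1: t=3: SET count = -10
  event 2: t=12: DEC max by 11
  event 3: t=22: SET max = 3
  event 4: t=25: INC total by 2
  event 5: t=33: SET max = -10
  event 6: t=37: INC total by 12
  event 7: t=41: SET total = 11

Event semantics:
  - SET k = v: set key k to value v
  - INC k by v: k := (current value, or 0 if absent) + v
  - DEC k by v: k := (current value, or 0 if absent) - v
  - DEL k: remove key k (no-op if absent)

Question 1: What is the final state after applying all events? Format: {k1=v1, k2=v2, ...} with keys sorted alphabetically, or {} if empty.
  after event 1 (t=3: SET count = -10): {count=-10}
  after event 2 (t=12: DEC max by 11): {count=-10, max=-11}
  after event 3 (t=22: SET max = 3): {count=-10, max=3}
  after event 4 (t=25: INC total by 2): {count=-10, max=3, total=2}
  after event 5 (t=33: SET max = -10): {count=-10, max=-10, total=2}
  after event 6 (t=37: INC total by 12): {count=-10, max=-10, total=14}
  after event 7 (t=41: SET total = 11): {count=-10, max=-10, total=11}

Answer: {count=-10, max=-10, total=11}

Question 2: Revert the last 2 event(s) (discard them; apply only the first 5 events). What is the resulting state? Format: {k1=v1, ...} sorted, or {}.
Keep first 5 events (discard last 2):
  after event 1 (t=3: SET count = -10): {count=-10}
  after event 2 (t=12: DEC max by 11): {count=-10, max=-11}
  after event 3 (t=22: SET max = 3): {count=-10, max=3}
  after event 4 (t=25: INC total by 2): {count=-10, max=3, total=2}
  after event 5 (t=33: SET max = -10): {count=-10, max=-10, total=2}

Answer: {count=-10, max=-10, total=2}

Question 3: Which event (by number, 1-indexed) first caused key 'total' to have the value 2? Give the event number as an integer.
Looking for first event where total becomes 2:
  event 4: total (absent) -> 2  <-- first match

Answer: 4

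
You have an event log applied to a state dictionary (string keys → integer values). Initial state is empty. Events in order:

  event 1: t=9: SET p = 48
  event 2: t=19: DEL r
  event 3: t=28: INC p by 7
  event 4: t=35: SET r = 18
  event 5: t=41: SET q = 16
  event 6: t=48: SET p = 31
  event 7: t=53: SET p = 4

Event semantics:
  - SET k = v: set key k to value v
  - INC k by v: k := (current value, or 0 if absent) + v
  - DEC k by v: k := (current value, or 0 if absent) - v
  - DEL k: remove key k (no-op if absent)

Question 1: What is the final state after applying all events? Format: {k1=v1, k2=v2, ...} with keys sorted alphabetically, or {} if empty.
  after event 1 (t=9: SET p = 48): {p=48}
  after event 2 (t=19: DEL r): {p=48}
  after event 3 (t=28: INC p by 7): {p=55}
  after event 4 (t=35: SET r = 18): {p=55, r=18}
  after event 5 (t=41: SET q = 16): {p=55, q=16, r=18}
  after event 6 (t=48: SET p = 31): {p=31, q=16, r=18}
  after event 7 (t=53: SET p = 4): {p=4, q=16, r=18}

Answer: {p=4, q=16, r=18}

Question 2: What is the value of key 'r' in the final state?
Track key 'r' through all 7 events:
  event 1 (t=9: SET p = 48): r unchanged
  event 2 (t=19: DEL r): r (absent) -> (absent)
  event 3 (t=28: INC p by 7): r unchanged
  event 4 (t=35: SET r = 18): r (absent) -> 18
  event 5 (t=41: SET q = 16): r unchanged
  event 6 (t=48: SET p = 31): r unchanged
  event 7 (t=53: SET p = 4): r unchanged
Final: r = 18

Answer: 18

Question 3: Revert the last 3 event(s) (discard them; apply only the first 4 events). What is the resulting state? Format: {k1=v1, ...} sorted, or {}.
Answer: {p=55, r=18}

Derivation:
Keep first 4 events (discard last 3):
  after event 1 (t=9: SET p = 48): {p=48}
  after event 2 (t=19: DEL r): {p=48}
  after event 3 (t=28: INC p by 7): {p=55}
  after event 4 (t=35: SET r = 18): {p=55, r=18}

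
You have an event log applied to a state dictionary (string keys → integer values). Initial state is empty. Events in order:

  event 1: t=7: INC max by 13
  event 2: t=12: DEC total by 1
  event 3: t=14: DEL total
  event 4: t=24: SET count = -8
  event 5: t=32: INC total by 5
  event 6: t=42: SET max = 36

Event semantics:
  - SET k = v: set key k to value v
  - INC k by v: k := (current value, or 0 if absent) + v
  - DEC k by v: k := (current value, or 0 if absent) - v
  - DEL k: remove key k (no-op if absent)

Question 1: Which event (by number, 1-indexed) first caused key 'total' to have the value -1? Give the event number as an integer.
Answer: 2

Derivation:
Looking for first event where total becomes -1:
  event 2: total (absent) -> -1  <-- first match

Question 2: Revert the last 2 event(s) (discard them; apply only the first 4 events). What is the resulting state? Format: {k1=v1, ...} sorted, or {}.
Keep first 4 events (discard last 2):
  after event 1 (t=7: INC max by 13): {max=13}
  after event 2 (t=12: DEC total by 1): {max=13, total=-1}
  after event 3 (t=14: DEL total): {max=13}
  after event 4 (t=24: SET count = -8): {count=-8, max=13}

Answer: {count=-8, max=13}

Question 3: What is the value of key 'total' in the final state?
Track key 'total' through all 6 events:
  event 1 (t=7: INC max by 13): total unchanged
  event 2 (t=12: DEC total by 1): total (absent) -> -1
  event 3 (t=14: DEL total): total -1 -> (absent)
  event 4 (t=24: SET count = -8): total unchanged
  event 5 (t=32: INC total by 5): total (absent) -> 5
  event 6 (t=42: SET max = 36): total unchanged
Final: total = 5

Answer: 5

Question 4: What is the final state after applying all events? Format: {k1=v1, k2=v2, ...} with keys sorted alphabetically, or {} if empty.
  after event 1 (t=7: INC max by 13): {max=13}
  after event 2 (t=12: DEC total by 1): {max=13, total=-1}
  after event 3 (t=14: DEL total): {max=13}
  after event 4 (t=24: SET count = -8): {count=-8, max=13}
  after event 5 (t=32: INC total by 5): {count=-8, max=13, total=5}
  after event 6 (t=42: SET max = 36): {count=-8, max=36, total=5}

Answer: {count=-8, max=36, total=5}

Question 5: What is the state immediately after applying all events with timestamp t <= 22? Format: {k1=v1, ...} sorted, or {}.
Apply events with t <= 22 (3 events):
  after event 1 (t=7: INC max by 13): {max=13}
  after event 2 (t=12: DEC total by 1): {max=13, total=-1}
  after event 3 (t=14: DEL total): {max=13}

Answer: {max=13}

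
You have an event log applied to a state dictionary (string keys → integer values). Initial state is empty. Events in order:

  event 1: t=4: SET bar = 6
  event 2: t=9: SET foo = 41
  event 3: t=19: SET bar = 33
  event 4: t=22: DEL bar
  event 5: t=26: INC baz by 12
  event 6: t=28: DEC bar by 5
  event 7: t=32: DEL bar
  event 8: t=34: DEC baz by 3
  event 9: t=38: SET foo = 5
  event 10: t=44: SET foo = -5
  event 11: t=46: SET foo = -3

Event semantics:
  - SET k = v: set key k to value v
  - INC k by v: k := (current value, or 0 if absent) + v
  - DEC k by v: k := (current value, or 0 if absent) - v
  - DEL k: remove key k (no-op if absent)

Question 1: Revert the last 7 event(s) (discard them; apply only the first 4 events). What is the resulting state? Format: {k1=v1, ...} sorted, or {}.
Answer: {foo=41}

Derivation:
Keep first 4 events (discard last 7):
  after event 1 (t=4: SET bar = 6): {bar=6}
  after event 2 (t=9: SET foo = 41): {bar=6, foo=41}
  after event 3 (t=19: SET bar = 33): {bar=33, foo=41}
  after event 4 (t=22: DEL bar): {foo=41}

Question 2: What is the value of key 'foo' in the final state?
Track key 'foo' through all 11 events:
  event 1 (t=4: SET bar = 6): foo unchanged
  event 2 (t=9: SET foo = 41): foo (absent) -> 41
  event 3 (t=19: SET bar = 33): foo unchanged
  event 4 (t=22: DEL bar): foo unchanged
  event 5 (t=26: INC baz by 12): foo unchanged
  event 6 (t=28: DEC bar by 5): foo unchanged
  event 7 (t=32: DEL bar): foo unchanged
  event 8 (t=34: DEC baz by 3): foo unchanged
  event 9 (t=38: SET foo = 5): foo 41 -> 5
  event 10 (t=44: SET foo = -5): foo 5 -> -5
  event 11 (t=46: SET foo = -3): foo -5 -> -3
Final: foo = -3

Answer: -3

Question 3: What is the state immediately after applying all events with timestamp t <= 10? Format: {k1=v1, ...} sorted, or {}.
Apply events with t <= 10 (2 events):
  after event 1 (t=4: SET bar = 6): {bar=6}
  after event 2 (t=9: SET foo = 41): {bar=6, foo=41}

Answer: {bar=6, foo=41}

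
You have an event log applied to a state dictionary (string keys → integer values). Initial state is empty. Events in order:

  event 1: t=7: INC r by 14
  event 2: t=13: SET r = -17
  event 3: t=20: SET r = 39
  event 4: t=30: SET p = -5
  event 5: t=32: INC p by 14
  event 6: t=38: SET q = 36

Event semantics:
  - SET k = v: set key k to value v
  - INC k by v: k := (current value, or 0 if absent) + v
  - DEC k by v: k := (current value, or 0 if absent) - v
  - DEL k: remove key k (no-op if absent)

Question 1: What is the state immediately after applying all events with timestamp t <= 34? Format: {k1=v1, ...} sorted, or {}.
Apply events with t <= 34 (5 events):
  after event 1 (t=7: INC r by 14): {r=14}
  after event 2 (t=13: SET r = -17): {r=-17}
  after event 3 (t=20: SET r = 39): {r=39}
  after event 4 (t=30: SET p = -5): {p=-5, r=39}
  after event 5 (t=32: INC p by 14): {p=9, r=39}

Answer: {p=9, r=39}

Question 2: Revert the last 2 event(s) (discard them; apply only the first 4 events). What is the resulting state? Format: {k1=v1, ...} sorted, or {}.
Answer: {p=-5, r=39}

Derivation:
Keep first 4 events (discard last 2):
  after event 1 (t=7: INC r by 14): {r=14}
  after event 2 (t=13: SET r = -17): {r=-17}
  after event 3 (t=20: SET r = 39): {r=39}
  after event 4 (t=30: SET p = -5): {p=-5, r=39}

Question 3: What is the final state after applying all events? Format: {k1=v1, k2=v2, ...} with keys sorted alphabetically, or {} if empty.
  after event 1 (t=7: INC r by 14): {r=14}
  after event 2 (t=13: SET r = -17): {r=-17}
  after event 3 (t=20: SET r = 39): {r=39}
  after event 4 (t=30: SET p = -5): {p=-5, r=39}
  after event 5 (t=32: INC p by 14): {p=9, r=39}
  after event 6 (t=38: SET q = 36): {p=9, q=36, r=39}

Answer: {p=9, q=36, r=39}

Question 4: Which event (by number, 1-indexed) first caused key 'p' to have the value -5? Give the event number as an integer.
Looking for first event where p becomes -5:
  event 4: p (absent) -> -5  <-- first match

Answer: 4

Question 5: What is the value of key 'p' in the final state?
Answer: 9

Derivation:
Track key 'p' through all 6 events:
  event 1 (t=7: INC r by 14): p unchanged
  event 2 (t=13: SET r = -17): p unchanged
  event 3 (t=20: SET r = 39): p unchanged
  event 4 (t=30: SET p = -5): p (absent) -> -5
  event 5 (t=32: INC p by 14): p -5 -> 9
  event 6 (t=38: SET q = 36): p unchanged
Final: p = 9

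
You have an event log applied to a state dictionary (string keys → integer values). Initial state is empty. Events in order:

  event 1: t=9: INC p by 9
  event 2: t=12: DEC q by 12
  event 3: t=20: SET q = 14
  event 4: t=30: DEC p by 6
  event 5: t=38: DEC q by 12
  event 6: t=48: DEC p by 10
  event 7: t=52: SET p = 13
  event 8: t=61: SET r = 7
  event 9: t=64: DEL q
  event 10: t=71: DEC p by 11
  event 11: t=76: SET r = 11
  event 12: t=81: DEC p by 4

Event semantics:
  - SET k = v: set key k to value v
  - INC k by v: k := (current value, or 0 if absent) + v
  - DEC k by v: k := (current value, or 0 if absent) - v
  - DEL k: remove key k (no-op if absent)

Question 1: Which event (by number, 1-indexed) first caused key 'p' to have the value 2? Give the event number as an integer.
Answer: 10

Derivation:
Looking for first event where p becomes 2:
  event 1: p = 9
  event 2: p = 9
  event 3: p = 9
  event 4: p = 3
  event 5: p = 3
  event 6: p = -7
  event 7: p = 13
  event 8: p = 13
  event 9: p = 13
  event 10: p 13 -> 2  <-- first match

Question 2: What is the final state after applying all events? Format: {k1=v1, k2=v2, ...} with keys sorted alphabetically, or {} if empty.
  after event 1 (t=9: INC p by 9): {p=9}
  after event 2 (t=12: DEC q by 12): {p=9, q=-12}
  after event 3 (t=20: SET q = 14): {p=9, q=14}
  after event 4 (t=30: DEC p by 6): {p=3, q=14}
  after event 5 (t=38: DEC q by 12): {p=3, q=2}
  after event 6 (t=48: DEC p by 10): {p=-7, q=2}
  after event 7 (t=52: SET p = 13): {p=13, q=2}
  after event 8 (t=61: SET r = 7): {p=13, q=2, r=7}
  after event 9 (t=64: DEL q): {p=13, r=7}
  after event 10 (t=71: DEC p by 11): {p=2, r=7}
  after event 11 (t=76: SET r = 11): {p=2, r=11}
  after event 12 (t=81: DEC p by 4): {p=-2, r=11}

Answer: {p=-2, r=11}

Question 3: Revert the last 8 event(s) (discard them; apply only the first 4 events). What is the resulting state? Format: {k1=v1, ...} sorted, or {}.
Answer: {p=3, q=14}

Derivation:
Keep first 4 events (discard last 8):
  after event 1 (t=9: INC p by 9): {p=9}
  after event 2 (t=12: DEC q by 12): {p=9, q=-12}
  after event 3 (t=20: SET q = 14): {p=9, q=14}
  after event 4 (t=30: DEC p by 6): {p=3, q=14}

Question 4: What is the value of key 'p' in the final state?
Answer: -2

Derivation:
Track key 'p' through all 12 events:
  event 1 (t=9: INC p by 9): p (absent) -> 9
  event 2 (t=12: DEC q by 12): p unchanged
  event 3 (t=20: SET q = 14): p unchanged
  event 4 (t=30: DEC p by 6): p 9 -> 3
  event 5 (t=38: DEC q by 12): p unchanged
  event 6 (t=48: DEC p by 10): p 3 -> -7
  event 7 (t=52: SET p = 13): p -7 -> 13
  event 8 (t=61: SET r = 7): p unchanged
  event 9 (t=64: DEL q): p unchanged
  event 10 (t=71: DEC p by 11): p 13 -> 2
  event 11 (t=76: SET r = 11): p unchanged
  event 12 (t=81: DEC p by 4): p 2 -> -2
Final: p = -2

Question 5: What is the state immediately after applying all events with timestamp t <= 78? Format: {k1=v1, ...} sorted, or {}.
Answer: {p=2, r=11}

Derivation:
Apply events with t <= 78 (11 events):
  after event 1 (t=9: INC p by 9): {p=9}
  after event 2 (t=12: DEC q by 12): {p=9, q=-12}
  after event 3 (t=20: SET q = 14): {p=9, q=14}
  after event 4 (t=30: DEC p by 6): {p=3, q=14}
  after event 5 (t=38: DEC q by 12): {p=3, q=2}
  after event 6 (t=48: DEC p by 10): {p=-7, q=2}
  after event 7 (t=52: SET p = 13): {p=13, q=2}
  after event 8 (t=61: SET r = 7): {p=13, q=2, r=7}
  after event 9 (t=64: DEL q): {p=13, r=7}
  after event 10 (t=71: DEC p by 11): {p=2, r=7}
  after event 11 (t=76: SET r = 11): {p=2, r=11}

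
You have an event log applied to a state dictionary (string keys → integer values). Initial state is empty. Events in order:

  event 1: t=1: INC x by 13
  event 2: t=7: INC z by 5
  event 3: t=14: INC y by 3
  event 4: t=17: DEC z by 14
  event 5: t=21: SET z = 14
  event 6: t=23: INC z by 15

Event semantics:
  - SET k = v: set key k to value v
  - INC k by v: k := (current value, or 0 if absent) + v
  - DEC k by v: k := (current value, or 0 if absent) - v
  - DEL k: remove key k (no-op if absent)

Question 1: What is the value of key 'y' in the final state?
Track key 'y' through all 6 events:
  event 1 (t=1: INC x by 13): y unchanged
  event 2 (t=7: INC z by 5): y unchanged
  event 3 (t=14: INC y by 3): y (absent) -> 3
  event 4 (t=17: DEC z by 14): y unchanged
  event 5 (t=21: SET z = 14): y unchanged
  event 6 (t=23: INC z by 15): y unchanged
Final: y = 3

Answer: 3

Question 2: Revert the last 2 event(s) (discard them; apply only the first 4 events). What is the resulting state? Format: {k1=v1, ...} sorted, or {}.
Answer: {x=13, y=3, z=-9}

Derivation:
Keep first 4 events (discard last 2):
  after event 1 (t=1: INC x by 13): {x=13}
  after event 2 (t=7: INC z by 5): {x=13, z=5}
  after event 3 (t=14: INC y by 3): {x=13, y=3, z=5}
  after event 4 (t=17: DEC z by 14): {x=13, y=3, z=-9}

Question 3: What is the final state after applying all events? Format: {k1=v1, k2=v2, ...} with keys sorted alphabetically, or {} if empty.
Answer: {x=13, y=3, z=29}

Derivation:
  after event 1 (t=1: INC x by 13): {x=13}
  after event 2 (t=7: INC z by 5): {x=13, z=5}
  after event 3 (t=14: INC y by 3): {x=13, y=3, z=5}
  after event 4 (t=17: DEC z by 14): {x=13, y=3, z=-9}
  after event 5 (t=21: SET z = 14): {x=13, y=3, z=14}
  after event 6 (t=23: INC z by 15): {x=13, y=3, z=29}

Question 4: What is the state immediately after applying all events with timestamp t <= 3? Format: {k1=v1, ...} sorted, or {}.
Apply events with t <= 3 (1 events):
  after event 1 (t=1: INC x by 13): {x=13}

Answer: {x=13}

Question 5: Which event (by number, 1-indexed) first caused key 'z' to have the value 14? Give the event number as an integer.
Answer: 5

Derivation:
Looking for first event where z becomes 14:
  event 2: z = 5
  event 3: z = 5
  event 4: z = -9
  event 5: z -9 -> 14  <-- first match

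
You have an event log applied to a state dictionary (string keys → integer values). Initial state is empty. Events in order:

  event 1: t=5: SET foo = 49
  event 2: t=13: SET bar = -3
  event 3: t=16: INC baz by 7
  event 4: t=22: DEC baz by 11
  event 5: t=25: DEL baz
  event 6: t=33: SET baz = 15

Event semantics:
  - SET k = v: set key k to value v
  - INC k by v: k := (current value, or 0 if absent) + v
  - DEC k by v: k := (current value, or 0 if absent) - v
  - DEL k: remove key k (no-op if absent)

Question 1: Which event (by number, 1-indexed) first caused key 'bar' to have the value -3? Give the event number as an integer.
Answer: 2

Derivation:
Looking for first event where bar becomes -3:
  event 2: bar (absent) -> -3  <-- first match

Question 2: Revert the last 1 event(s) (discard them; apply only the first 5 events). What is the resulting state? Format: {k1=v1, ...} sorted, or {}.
Answer: {bar=-3, foo=49}

Derivation:
Keep first 5 events (discard last 1):
  after event 1 (t=5: SET foo = 49): {foo=49}
  after event 2 (t=13: SET bar = -3): {bar=-3, foo=49}
  after event 3 (t=16: INC baz by 7): {bar=-3, baz=7, foo=49}
  after event 4 (t=22: DEC baz by 11): {bar=-3, baz=-4, foo=49}
  after event 5 (t=25: DEL baz): {bar=-3, foo=49}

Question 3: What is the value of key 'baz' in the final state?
Answer: 15

Derivation:
Track key 'baz' through all 6 events:
  event 1 (t=5: SET foo = 49): baz unchanged
  event 2 (t=13: SET bar = -3): baz unchanged
  event 3 (t=16: INC baz by 7): baz (absent) -> 7
  event 4 (t=22: DEC baz by 11): baz 7 -> -4
  event 5 (t=25: DEL baz): baz -4 -> (absent)
  event 6 (t=33: SET baz = 15): baz (absent) -> 15
Final: baz = 15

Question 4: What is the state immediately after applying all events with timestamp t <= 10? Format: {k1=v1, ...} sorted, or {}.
Apply events with t <= 10 (1 events):
  after event 1 (t=5: SET foo = 49): {foo=49}

Answer: {foo=49}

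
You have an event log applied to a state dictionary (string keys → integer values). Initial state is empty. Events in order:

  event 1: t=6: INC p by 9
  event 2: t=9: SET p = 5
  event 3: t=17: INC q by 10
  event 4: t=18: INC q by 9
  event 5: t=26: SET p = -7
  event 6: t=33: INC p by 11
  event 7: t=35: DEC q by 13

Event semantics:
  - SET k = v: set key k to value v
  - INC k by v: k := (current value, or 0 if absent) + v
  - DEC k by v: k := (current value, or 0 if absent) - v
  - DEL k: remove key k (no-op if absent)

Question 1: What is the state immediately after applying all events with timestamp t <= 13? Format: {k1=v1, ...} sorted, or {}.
Answer: {p=5}

Derivation:
Apply events with t <= 13 (2 events):
  after event 1 (t=6: INC p by 9): {p=9}
  after event 2 (t=9: SET p = 5): {p=5}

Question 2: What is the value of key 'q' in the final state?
Track key 'q' through all 7 events:
  event 1 (t=6: INC p by 9): q unchanged
  event 2 (t=9: SET p = 5): q unchanged
  event 3 (t=17: INC q by 10): q (absent) -> 10
  event 4 (t=18: INC q by 9): q 10 -> 19
  event 5 (t=26: SET p = -7): q unchanged
  event 6 (t=33: INC p by 11): q unchanged
  event 7 (t=35: DEC q by 13): q 19 -> 6
Final: q = 6

Answer: 6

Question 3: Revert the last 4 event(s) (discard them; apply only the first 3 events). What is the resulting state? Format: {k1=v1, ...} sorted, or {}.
Keep first 3 events (discard last 4):
  after event 1 (t=6: INC p by 9): {p=9}
  after event 2 (t=9: SET p = 5): {p=5}
  after event 3 (t=17: INC q by 10): {p=5, q=10}

Answer: {p=5, q=10}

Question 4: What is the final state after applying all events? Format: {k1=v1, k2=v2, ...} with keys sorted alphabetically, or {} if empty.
Answer: {p=4, q=6}

Derivation:
  after event 1 (t=6: INC p by 9): {p=9}
  after event 2 (t=9: SET p = 5): {p=5}
  after event 3 (t=17: INC q by 10): {p=5, q=10}
  after event 4 (t=18: INC q by 9): {p=5, q=19}
  after event 5 (t=26: SET p = -7): {p=-7, q=19}
  after event 6 (t=33: INC p by 11): {p=4, q=19}
  after event 7 (t=35: DEC q by 13): {p=4, q=6}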